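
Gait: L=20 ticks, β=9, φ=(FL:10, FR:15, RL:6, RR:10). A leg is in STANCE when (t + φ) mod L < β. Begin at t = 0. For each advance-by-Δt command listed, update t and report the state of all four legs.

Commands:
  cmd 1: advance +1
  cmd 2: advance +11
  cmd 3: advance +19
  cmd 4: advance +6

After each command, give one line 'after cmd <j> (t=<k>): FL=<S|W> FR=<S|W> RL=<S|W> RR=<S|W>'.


start t=0: FL=W FR=W RL=S RR=W
cmd 1: advance +1 → t=1, phase=(11,16,7,11) → FL=W FR=W RL=S RR=W
cmd 2: advance +11 → t=12, phase=(2,7,18,2) → FL=S FR=S RL=W RR=S
cmd 3: advance +19 → t=31, phase=(1,6,17,1) → FL=S FR=S RL=W RR=S
cmd 4: advance +6 → t=37, phase=(7,12,3,7) → FL=S FR=W RL=S RR=S

after cmd 1 (t=1): FL=W FR=W RL=S RR=W
after cmd 2 (t=12): FL=S FR=S RL=W RR=S
after cmd 3 (t=31): FL=S FR=S RL=W RR=S
after cmd 4 (t=37): FL=S FR=W RL=S RR=S


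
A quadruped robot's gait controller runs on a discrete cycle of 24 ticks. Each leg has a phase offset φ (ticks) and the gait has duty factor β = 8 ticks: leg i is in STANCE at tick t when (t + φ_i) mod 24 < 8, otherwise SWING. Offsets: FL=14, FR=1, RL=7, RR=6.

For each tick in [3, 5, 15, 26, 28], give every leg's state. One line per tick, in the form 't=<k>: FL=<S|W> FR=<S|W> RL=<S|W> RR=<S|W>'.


t=3: FL=W FR=S RL=W RR=W
t=5: FL=W FR=S RL=W RR=W
t=15: FL=S FR=W RL=W RR=W
t=26: FL=W FR=S RL=W RR=W
t=28: FL=W FR=S RL=W RR=W

t=3: phase=(17,4,10,9) vs β=8 → FL=W FR=S RL=W RR=W
t=5: phase=(19,6,12,11) vs β=8 → FL=W FR=S RL=W RR=W
t=15: phase=(5,16,22,21) vs β=8 → FL=S FR=W RL=W RR=W
t=26: phase=(16,3,9,8) vs β=8 → FL=W FR=S RL=W RR=W
t=28: phase=(18,5,11,10) vs β=8 → FL=W FR=S RL=W RR=W


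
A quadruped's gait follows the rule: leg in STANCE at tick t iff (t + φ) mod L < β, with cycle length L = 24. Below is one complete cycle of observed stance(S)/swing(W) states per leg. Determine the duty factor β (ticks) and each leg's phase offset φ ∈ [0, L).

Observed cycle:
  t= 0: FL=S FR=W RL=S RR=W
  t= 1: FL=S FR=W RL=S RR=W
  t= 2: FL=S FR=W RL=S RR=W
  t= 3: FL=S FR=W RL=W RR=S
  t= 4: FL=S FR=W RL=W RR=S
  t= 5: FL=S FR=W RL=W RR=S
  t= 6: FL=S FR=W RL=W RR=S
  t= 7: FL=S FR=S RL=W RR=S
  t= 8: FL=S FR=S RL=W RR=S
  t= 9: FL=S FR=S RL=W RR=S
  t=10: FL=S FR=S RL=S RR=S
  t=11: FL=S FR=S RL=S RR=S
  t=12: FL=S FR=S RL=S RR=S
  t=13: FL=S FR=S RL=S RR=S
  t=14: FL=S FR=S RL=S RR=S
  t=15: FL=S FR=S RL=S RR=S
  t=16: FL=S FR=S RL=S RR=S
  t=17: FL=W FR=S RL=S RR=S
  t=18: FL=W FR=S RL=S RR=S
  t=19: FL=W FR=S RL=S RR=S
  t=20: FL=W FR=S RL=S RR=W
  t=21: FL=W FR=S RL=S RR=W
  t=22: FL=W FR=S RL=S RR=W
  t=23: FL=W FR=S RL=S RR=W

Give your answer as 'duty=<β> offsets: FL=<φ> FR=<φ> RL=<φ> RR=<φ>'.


duty β = stance ticks per leg = 17
FL: stance ticks = 17; W→S at t=0 → φ=0
FR: stance ticks = 17; W→S at t=7 → φ=17
RL: stance ticks = 17; W→S at t=10 → φ=14
RR: stance ticks = 17; W→S at t=3 → φ=21

duty=17 offsets: FL=0 FR=17 RL=14 RR=21


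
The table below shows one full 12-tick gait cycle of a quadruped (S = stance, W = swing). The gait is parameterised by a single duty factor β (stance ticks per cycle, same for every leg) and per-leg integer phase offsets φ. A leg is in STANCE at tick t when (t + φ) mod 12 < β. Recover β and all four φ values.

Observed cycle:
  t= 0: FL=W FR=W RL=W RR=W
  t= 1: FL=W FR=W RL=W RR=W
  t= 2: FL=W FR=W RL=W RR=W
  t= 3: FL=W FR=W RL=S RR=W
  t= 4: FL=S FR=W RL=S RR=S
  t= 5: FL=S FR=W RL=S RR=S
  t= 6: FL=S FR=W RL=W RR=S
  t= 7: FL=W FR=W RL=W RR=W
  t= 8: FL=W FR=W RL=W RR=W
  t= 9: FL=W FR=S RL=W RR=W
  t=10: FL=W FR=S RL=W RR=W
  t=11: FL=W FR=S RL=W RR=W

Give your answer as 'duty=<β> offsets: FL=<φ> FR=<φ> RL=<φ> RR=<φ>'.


duty=3 offsets: FL=8 FR=3 RL=9 RR=8

duty β = stance ticks per leg = 3
FL: stance ticks = 3; W→S at t=4 → φ=8
FR: stance ticks = 3; W→S at t=9 → φ=3
RL: stance ticks = 3; W→S at t=3 → φ=9
RR: stance ticks = 3; W→S at t=4 → φ=8


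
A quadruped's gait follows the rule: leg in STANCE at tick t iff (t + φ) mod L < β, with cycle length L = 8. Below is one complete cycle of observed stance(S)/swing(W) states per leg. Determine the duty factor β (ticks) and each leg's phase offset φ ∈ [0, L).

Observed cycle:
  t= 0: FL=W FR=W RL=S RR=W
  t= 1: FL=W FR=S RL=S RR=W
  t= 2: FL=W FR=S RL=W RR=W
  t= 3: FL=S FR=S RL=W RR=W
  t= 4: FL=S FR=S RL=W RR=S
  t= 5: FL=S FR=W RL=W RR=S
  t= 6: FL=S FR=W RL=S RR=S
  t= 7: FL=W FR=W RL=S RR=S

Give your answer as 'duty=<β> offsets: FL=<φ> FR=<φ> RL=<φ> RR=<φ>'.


duty β = stance ticks per leg = 4
FL: stance ticks = 4; W→S at t=3 → φ=5
FR: stance ticks = 4; W→S at t=1 → φ=7
RL: stance ticks = 4; W→S at t=6 → φ=2
RR: stance ticks = 4; W→S at t=4 → φ=4

duty=4 offsets: FL=5 FR=7 RL=2 RR=4


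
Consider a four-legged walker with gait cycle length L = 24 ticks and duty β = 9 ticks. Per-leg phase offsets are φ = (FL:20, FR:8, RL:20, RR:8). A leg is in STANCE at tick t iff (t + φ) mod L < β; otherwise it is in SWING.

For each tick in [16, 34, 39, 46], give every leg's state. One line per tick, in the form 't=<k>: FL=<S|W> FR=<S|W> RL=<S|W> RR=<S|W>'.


t=16: FL=W FR=S RL=W RR=S
t=34: FL=S FR=W RL=S RR=W
t=39: FL=W FR=W RL=W RR=W
t=46: FL=W FR=S RL=W RR=S

t=16: phase=(12,0,12,0) vs β=9 → FL=W FR=S RL=W RR=S
t=34: phase=(6,18,6,18) vs β=9 → FL=S FR=W RL=S RR=W
t=39: phase=(11,23,11,23) vs β=9 → FL=W FR=W RL=W RR=W
t=46: phase=(18,6,18,6) vs β=9 → FL=W FR=S RL=W RR=S


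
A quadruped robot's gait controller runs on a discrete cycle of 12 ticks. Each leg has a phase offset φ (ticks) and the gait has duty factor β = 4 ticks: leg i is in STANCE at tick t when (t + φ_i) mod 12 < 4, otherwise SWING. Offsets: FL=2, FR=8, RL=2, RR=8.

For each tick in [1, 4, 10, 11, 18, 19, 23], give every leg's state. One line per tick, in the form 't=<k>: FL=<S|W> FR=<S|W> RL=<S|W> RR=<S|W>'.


t=1: FL=S FR=W RL=S RR=W
t=4: FL=W FR=S RL=W RR=S
t=10: FL=S FR=W RL=S RR=W
t=11: FL=S FR=W RL=S RR=W
t=18: FL=W FR=S RL=W RR=S
t=19: FL=W FR=S RL=W RR=S
t=23: FL=S FR=W RL=S RR=W

t=1: phase=(3,9,3,9) vs β=4 → FL=S FR=W RL=S RR=W
t=4: phase=(6,0,6,0) vs β=4 → FL=W FR=S RL=W RR=S
t=10: phase=(0,6,0,6) vs β=4 → FL=S FR=W RL=S RR=W
t=11: phase=(1,7,1,7) vs β=4 → FL=S FR=W RL=S RR=W
t=18: phase=(8,2,8,2) vs β=4 → FL=W FR=S RL=W RR=S
t=19: phase=(9,3,9,3) vs β=4 → FL=W FR=S RL=W RR=S
t=23: phase=(1,7,1,7) vs β=4 → FL=S FR=W RL=S RR=W


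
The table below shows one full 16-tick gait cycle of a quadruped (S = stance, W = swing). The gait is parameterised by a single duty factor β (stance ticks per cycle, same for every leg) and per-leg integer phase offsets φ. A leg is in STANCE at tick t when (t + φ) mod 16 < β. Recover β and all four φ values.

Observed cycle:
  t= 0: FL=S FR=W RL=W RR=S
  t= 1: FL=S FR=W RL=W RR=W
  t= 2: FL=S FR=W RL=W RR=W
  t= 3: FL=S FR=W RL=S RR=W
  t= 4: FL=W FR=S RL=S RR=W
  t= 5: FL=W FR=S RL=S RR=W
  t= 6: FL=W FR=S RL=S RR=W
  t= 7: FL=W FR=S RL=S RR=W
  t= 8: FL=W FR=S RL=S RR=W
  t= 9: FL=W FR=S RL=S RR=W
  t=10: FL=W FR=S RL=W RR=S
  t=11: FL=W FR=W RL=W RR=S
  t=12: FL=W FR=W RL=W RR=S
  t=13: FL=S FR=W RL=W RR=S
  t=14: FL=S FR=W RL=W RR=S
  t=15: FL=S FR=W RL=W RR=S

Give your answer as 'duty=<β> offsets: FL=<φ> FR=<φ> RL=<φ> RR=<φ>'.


duty β = stance ticks per leg = 7
FL: stance ticks = 7; W→S at t=13 → φ=3
FR: stance ticks = 7; W→S at t=4 → φ=12
RL: stance ticks = 7; W→S at t=3 → φ=13
RR: stance ticks = 7; W→S at t=10 → φ=6

duty=7 offsets: FL=3 FR=12 RL=13 RR=6


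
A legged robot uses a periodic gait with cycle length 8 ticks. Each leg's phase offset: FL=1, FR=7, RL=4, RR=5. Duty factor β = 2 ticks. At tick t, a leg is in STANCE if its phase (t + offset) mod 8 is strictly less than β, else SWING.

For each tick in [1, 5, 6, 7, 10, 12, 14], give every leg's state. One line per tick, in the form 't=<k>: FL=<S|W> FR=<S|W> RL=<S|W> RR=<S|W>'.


t=1: phase=(2,0,5,6) vs β=2 → FL=W FR=S RL=W RR=W
t=5: phase=(6,4,1,2) vs β=2 → FL=W FR=W RL=S RR=W
t=6: phase=(7,5,2,3) vs β=2 → FL=W FR=W RL=W RR=W
t=7: phase=(0,6,3,4) vs β=2 → FL=S FR=W RL=W RR=W
t=10: phase=(3,1,6,7) vs β=2 → FL=W FR=S RL=W RR=W
t=12: phase=(5,3,0,1) vs β=2 → FL=W FR=W RL=S RR=S
t=14: phase=(7,5,2,3) vs β=2 → FL=W FR=W RL=W RR=W

t=1: FL=W FR=S RL=W RR=W
t=5: FL=W FR=W RL=S RR=W
t=6: FL=W FR=W RL=W RR=W
t=7: FL=S FR=W RL=W RR=W
t=10: FL=W FR=S RL=W RR=W
t=12: FL=W FR=W RL=S RR=S
t=14: FL=W FR=W RL=W RR=W


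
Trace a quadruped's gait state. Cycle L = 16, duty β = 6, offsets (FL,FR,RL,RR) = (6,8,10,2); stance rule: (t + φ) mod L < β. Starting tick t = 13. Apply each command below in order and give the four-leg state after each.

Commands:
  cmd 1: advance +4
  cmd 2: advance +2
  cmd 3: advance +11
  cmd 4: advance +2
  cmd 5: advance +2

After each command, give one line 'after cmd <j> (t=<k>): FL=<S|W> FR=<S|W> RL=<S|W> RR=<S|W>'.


start t=13: FL=S FR=S RL=W RR=W
cmd 1: advance +4 → t=17, phase=(7,9,11,3) → FL=W FR=W RL=W RR=S
cmd 2: advance +2 → t=19, phase=(9,11,13,5) → FL=W FR=W RL=W RR=S
cmd 3: advance +11 → t=30, phase=(4,6,8,0) → FL=S FR=W RL=W RR=S
cmd 4: advance +2 → t=32, phase=(6,8,10,2) → FL=W FR=W RL=W RR=S
cmd 5: advance +2 → t=34, phase=(8,10,12,4) → FL=W FR=W RL=W RR=S

after cmd 1 (t=17): FL=W FR=W RL=W RR=S
after cmd 2 (t=19): FL=W FR=W RL=W RR=S
after cmd 3 (t=30): FL=S FR=W RL=W RR=S
after cmd 4 (t=32): FL=W FR=W RL=W RR=S
after cmd 5 (t=34): FL=W FR=W RL=W RR=S


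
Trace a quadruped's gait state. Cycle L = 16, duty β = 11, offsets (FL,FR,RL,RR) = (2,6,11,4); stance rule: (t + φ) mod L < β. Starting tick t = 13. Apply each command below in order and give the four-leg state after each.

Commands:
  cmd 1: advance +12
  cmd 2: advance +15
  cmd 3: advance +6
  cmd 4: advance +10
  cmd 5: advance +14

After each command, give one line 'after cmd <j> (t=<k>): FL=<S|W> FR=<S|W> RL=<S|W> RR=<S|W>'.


start t=13: FL=W FR=S RL=S RR=S
cmd 1: advance +12 → t=25, phase=(11,15,4,13) → FL=W FR=W RL=S RR=W
cmd 2: advance +15 → t=40, phase=(10,14,3,12) → FL=S FR=W RL=S RR=W
cmd 3: advance +6 → t=46, phase=(0,4,9,2) → FL=S FR=S RL=S RR=S
cmd 4: advance +10 → t=56, phase=(10,14,3,12) → FL=S FR=W RL=S RR=W
cmd 5: advance +14 → t=70, phase=(8,12,1,10) → FL=S FR=W RL=S RR=S

after cmd 1 (t=25): FL=W FR=W RL=S RR=W
after cmd 2 (t=40): FL=S FR=W RL=S RR=W
after cmd 3 (t=46): FL=S FR=S RL=S RR=S
after cmd 4 (t=56): FL=S FR=W RL=S RR=W
after cmd 5 (t=70): FL=S FR=W RL=S RR=S


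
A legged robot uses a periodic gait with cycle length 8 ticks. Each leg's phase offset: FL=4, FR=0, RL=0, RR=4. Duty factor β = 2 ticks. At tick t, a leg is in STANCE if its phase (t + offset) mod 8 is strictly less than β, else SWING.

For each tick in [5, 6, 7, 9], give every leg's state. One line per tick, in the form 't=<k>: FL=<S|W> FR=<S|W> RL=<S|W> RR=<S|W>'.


t=5: FL=S FR=W RL=W RR=S
t=6: FL=W FR=W RL=W RR=W
t=7: FL=W FR=W RL=W RR=W
t=9: FL=W FR=S RL=S RR=W

t=5: phase=(1,5,5,1) vs β=2 → FL=S FR=W RL=W RR=S
t=6: phase=(2,6,6,2) vs β=2 → FL=W FR=W RL=W RR=W
t=7: phase=(3,7,7,3) vs β=2 → FL=W FR=W RL=W RR=W
t=9: phase=(5,1,1,5) vs β=2 → FL=W FR=S RL=S RR=W


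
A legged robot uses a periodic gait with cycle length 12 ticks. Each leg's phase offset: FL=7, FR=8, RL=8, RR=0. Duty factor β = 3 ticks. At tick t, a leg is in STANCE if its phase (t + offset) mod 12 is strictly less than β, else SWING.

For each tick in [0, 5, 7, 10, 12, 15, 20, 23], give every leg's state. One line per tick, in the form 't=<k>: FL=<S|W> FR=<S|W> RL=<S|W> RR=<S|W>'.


t=0: phase=(7,8,8,0) vs β=3 → FL=W FR=W RL=W RR=S
t=5: phase=(0,1,1,5) vs β=3 → FL=S FR=S RL=S RR=W
t=7: phase=(2,3,3,7) vs β=3 → FL=S FR=W RL=W RR=W
t=10: phase=(5,6,6,10) vs β=3 → FL=W FR=W RL=W RR=W
t=12: phase=(7,8,8,0) vs β=3 → FL=W FR=W RL=W RR=S
t=15: phase=(10,11,11,3) vs β=3 → FL=W FR=W RL=W RR=W
t=20: phase=(3,4,4,8) vs β=3 → FL=W FR=W RL=W RR=W
t=23: phase=(6,7,7,11) vs β=3 → FL=W FR=W RL=W RR=W

t=0: FL=W FR=W RL=W RR=S
t=5: FL=S FR=S RL=S RR=W
t=7: FL=S FR=W RL=W RR=W
t=10: FL=W FR=W RL=W RR=W
t=12: FL=W FR=W RL=W RR=S
t=15: FL=W FR=W RL=W RR=W
t=20: FL=W FR=W RL=W RR=W
t=23: FL=W FR=W RL=W RR=W


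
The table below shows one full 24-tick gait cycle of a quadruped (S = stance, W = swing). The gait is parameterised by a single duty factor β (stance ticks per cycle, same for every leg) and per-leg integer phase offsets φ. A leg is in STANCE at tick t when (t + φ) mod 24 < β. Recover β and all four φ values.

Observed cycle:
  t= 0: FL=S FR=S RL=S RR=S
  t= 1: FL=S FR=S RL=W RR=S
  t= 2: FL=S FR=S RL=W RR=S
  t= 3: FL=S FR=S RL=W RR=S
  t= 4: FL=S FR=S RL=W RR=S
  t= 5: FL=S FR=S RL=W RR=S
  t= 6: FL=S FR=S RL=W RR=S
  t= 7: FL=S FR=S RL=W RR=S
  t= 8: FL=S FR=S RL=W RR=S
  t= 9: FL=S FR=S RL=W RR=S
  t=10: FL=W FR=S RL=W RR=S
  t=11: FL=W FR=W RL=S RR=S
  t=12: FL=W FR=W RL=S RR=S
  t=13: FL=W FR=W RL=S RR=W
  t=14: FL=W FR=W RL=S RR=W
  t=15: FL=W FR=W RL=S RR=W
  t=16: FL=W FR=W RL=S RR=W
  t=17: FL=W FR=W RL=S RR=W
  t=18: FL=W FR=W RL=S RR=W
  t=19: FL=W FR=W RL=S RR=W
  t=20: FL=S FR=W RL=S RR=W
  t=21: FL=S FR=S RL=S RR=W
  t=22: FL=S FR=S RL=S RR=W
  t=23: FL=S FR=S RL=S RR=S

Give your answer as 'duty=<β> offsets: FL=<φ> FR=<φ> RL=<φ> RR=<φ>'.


duty β = stance ticks per leg = 14
FL: stance ticks = 14; W→S at t=20 → φ=4
FR: stance ticks = 14; W→S at t=21 → φ=3
RL: stance ticks = 14; W→S at t=11 → φ=13
RR: stance ticks = 14; W→S at t=23 → φ=1

duty=14 offsets: FL=4 FR=3 RL=13 RR=1


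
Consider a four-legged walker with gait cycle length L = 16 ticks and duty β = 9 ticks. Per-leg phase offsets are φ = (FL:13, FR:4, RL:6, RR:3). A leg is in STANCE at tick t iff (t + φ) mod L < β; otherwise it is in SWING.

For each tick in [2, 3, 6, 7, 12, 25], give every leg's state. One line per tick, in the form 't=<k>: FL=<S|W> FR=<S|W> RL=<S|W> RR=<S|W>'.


t=2: phase=(15,6,8,5) vs β=9 → FL=W FR=S RL=S RR=S
t=3: phase=(0,7,9,6) vs β=9 → FL=S FR=S RL=W RR=S
t=6: phase=(3,10,12,9) vs β=9 → FL=S FR=W RL=W RR=W
t=7: phase=(4,11,13,10) vs β=9 → FL=S FR=W RL=W RR=W
t=12: phase=(9,0,2,15) vs β=9 → FL=W FR=S RL=S RR=W
t=25: phase=(6,13,15,12) vs β=9 → FL=S FR=W RL=W RR=W

t=2: FL=W FR=S RL=S RR=S
t=3: FL=S FR=S RL=W RR=S
t=6: FL=S FR=W RL=W RR=W
t=7: FL=S FR=W RL=W RR=W
t=12: FL=W FR=S RL=S RR=W
t=25: FL=S FR=W RL=W RR=W


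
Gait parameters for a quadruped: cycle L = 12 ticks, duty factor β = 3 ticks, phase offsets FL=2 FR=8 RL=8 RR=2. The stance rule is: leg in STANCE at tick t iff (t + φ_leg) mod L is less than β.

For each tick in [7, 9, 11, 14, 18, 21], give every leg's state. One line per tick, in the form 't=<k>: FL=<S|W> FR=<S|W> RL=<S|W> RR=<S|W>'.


t=7: FL=W FR=W RL=W RR=W
t=9: FL=W FR=W RL=W RR=W
t=11: FL=S FR=W RL=W RR=S
t=14: FL=W FR=W RL=W RR=W
t=18: FL=W FR=S RL=S RR=W
t=21: FL=W FR=W RL=W RR=W

t=7: phase=(9,3,3,9) vs β=3 → FL=W FR=W RL=W RR=W
t=9: phase=(11,5,5,11) vs β=3 → FL=W FR=W RL=W RR=W
t=11: phase=(1,7,7,1) vs β=3 → FL=S FR=W RL=W RR=S
t=14: phase=(4,10,10,4) vs β=3 → FL=W FR=W RL=W RR=W
t=18: phase=(8,2,2,8) vs β=3 → FL=W FR=S RL=S RR=W
t=21: phase=(11,5,5,11) vs β=3 → FL=W FR=W RL=W RR=W


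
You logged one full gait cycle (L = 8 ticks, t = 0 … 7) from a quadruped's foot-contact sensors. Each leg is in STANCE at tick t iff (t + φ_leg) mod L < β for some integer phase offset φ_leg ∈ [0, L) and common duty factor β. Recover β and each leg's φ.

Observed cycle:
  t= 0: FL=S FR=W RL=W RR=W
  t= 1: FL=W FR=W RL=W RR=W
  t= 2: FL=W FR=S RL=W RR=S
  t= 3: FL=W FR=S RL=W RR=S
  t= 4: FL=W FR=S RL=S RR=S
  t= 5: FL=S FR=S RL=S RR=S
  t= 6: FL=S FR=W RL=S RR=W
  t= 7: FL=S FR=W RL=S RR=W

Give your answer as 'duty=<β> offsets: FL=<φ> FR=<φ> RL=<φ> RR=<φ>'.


duty β = stance ticks per leg = 4
FL: stance ticks = 4; W→S at t=5 → φ=3
FR: stance ticks = 4; W→S at t=2 → φ=6
RL: stance ticks = 4; W→S at t=4 → φ=4
RR: stance ticks = 4; W→S at t=2 → φ=6

duty=4 offsets: FL=3 FR=6 RL=4 RR=6


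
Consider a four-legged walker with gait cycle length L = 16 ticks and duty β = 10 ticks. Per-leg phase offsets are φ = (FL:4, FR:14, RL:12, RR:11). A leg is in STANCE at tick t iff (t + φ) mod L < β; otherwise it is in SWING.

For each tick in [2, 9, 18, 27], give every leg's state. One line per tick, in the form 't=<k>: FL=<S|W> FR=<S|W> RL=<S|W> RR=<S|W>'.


t=2: FL=S FR=S RL=W RR=W
t=9: FL=W FR=S RL=S RR=S
t=18: FL=S FR=S RL=W RR=W
t=27: FL=W FR=S RL=S RR=S

t=2: phase=(6,0,14,13) vs β=10 → FL=S FR=S RL=W RR=W
t=9: phase=(13,7,5,4) vs β=10 → FL=W FR=S RL=S RR=S
t=18: phase=(6,0,14,13) vs β=10 → FL=S FR=S RL=W RR=W
t=27: phase=(15,9,7,6) vs β=10 → FL=W FR=S RL=S RR=S


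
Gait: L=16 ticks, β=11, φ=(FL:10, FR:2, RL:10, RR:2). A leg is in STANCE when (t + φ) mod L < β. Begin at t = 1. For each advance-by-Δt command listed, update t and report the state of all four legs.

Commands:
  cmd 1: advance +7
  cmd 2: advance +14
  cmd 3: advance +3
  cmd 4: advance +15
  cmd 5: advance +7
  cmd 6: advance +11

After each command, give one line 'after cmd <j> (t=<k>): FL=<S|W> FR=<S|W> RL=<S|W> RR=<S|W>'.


start t=1: FL=W FR=S RL=W RR=S
cmd 1: advance +7 → t=8, phase=(2,10,2,10) → FL=S FR=S RL=S RR=S
cmd 2: advance +14 → t=22, phase=(0,8,0,8) → FL=S FR=S RL=S RR=S
cmd 3: advance +3 → t=25, phase=(3,11,3,11) → FL=S FR=W RL=S RR=W
cmd 4: advance +15 → t=40, phase=(2,10,2,10) → FL=S FR=S RL=S RR=S
cmd 5: advance +7 → t=47, phase=(9,1,9,1) → FL=S FR=S RL=S RR=S
cmd 6: advance +11 → t=58, phase=(4,12,4,12) → FL=S FR=W RL=S RR=W

after cmd 1 (t=8): FL=S FR=S RL=S RR=S
after cmd 2 (t=22): FL=S FR=S RL=S RR=S
after cmd 3 (t=25): FL=S FR=W RL=S RR=W
after cmd 4 (t=40): FL=S FR=S RL=S RR=S
after cmd 5 (t=47): FL=S FR=S RL=S RR=S
after cmd 6 (t=58): FL=S FR=W RL=S RR=W


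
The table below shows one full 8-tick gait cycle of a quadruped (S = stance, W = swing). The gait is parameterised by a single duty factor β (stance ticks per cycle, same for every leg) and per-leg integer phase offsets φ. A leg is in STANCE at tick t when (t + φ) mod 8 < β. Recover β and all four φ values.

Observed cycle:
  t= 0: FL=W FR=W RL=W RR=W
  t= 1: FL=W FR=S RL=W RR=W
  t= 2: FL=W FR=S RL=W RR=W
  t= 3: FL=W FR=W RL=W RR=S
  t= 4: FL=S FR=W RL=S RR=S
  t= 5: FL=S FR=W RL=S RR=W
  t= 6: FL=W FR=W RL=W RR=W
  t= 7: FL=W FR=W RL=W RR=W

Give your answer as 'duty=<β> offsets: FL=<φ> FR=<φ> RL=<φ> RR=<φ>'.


duty=2 offsets: FL=4 FR=7 RL=4 RR=5

duty β = stance ticks per leg = 2
FL: stance ticks = 2; W→S at t=4 → φ=4
FR: stance ticks = 2; W→S at t=1 → φ=7
RL: stance ticks = 2; W→S at t=4 → φ=4
RR: stance ticks = 2; W→S at t=3 → φ=5


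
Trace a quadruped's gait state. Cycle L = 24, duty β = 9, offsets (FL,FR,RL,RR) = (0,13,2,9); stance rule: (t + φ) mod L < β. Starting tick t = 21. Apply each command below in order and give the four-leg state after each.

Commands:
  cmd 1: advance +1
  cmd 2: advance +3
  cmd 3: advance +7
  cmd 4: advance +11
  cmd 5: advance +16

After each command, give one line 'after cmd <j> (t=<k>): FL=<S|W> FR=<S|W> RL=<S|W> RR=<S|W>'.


after cmd 1 (t=22): FL=W FR=W RL=S RR=S
after cmd 2 (t=25): FL=S FR=W RL=S RR=W
after cmd 3 (t=32): FL=S FR=W RL=W RR=W
after cmd 4 (t=43): FL=W FR=S RL=W RR=S
after cmd 5 (t=59): FL=W FR=S RL=W RR=W

start t=21: FL=W FR=W RL=W RR=S
cmd 1: advance +1 → t=22, phase=(22,11,0,7) → FL=W FR=W RL=S RR=S
cmd 2: advance +3 → t=25, phase=(1,14,3,10) → FL=S FR=W RL=S RR=W
cmd 3: advance +7 → t=32, phase=(8,21,10,17) → FL=S FR=W RL=W RR=W
cmd 4: advance +11 → t=43, phase=(19,8,21,4) → FL=W FR=S RL=W RR=S
cmd 5: advance +16 → t=59, phase=(11,0,13,20) → FL=W FR=S RL=W RR=W


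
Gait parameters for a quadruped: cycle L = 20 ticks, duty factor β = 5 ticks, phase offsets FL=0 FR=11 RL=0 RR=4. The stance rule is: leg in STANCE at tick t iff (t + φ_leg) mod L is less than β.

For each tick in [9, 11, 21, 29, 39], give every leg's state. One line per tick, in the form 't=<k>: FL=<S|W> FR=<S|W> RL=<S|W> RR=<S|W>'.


t=9: phase=(9,0,9,13) vs β=5 → FL=W FR=S RL=W RR=W
t=11: phase=(11,2,11,15) vs β=5 → FL=W FR=S RL=W RR=W
t=21: phase=(1,12,1,5) vs β=5 → FL=S FR=W RL=S RR=W
t=29: phase=(9,0,9,13) vs β=5 → FL=W FR=S RL=W RR=W
t=39: phase=(19,10,19,3) vs β=5 → FL=W FR=W RL=W RR=S

t=9: FL=W FR=S RL=W RR=W
t=11: FL=W FR=S RL=W RR=W
t=21: FL=S FR=W RL=S RR=W
t=29: FL=W FR=S RL=W RR=W
t=39: FL=W FR=W RL=W RR=S


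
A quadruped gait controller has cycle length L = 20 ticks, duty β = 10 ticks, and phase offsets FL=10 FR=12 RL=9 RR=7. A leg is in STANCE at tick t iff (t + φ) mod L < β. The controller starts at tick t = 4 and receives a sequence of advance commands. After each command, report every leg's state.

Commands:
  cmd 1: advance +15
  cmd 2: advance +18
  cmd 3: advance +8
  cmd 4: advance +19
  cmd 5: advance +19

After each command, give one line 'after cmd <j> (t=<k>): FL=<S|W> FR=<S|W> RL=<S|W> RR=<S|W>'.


start t=4: FL=W FR=W RL=W RR=W
cmd 1: advance +15 → t=19, phase=(9,11,8,6) → FL=S FR=W RL=S RR=S
cmd 2: advance +18 → t=37, phase=(7,9,6,4) → FL=S FR=S RL=S RR=S
cmd 3: advance +8 → t=45, phase=(15,17,14,12) → FL=W FR=W RL=W RR=W
cmd 4: advance +19 → t=64, phase=(14,16,13,11) → FL=W FR=W RL=W RR=W
cmd 5: advance +19 → t=83, phase=(13,15,12,10) → FL=W FR=W RL=W RR=W

after cmd 1 (t=19): FL=S FR=W RL=S RR=S
after cmd 2 (t=37): FL=S FR=S RL=S RR=S
after cmd 3 (t=45): FL=W FR=W RL=W RR=W
after cmd 4 (t=64): FL=W FR=W RL=W RR=W
after cmd 5 (t=83): FL=W FR=W RL=W RR=W


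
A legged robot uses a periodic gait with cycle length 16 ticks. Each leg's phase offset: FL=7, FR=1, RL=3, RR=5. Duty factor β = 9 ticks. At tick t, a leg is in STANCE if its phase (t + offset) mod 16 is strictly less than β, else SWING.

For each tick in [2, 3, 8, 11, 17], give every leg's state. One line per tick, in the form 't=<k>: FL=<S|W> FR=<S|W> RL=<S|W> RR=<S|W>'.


t=2: FL=W FR=S RL=S RR=S
t=3: FL=W FR=S RL=S RR=S
t=8: FL=W FR=W RL=W RR=W
t=11: FL=S FR=W RL=W RR=S
t=17: FL=S FR=S RL=S RR=S

t=2: phase=(9,3,5,7) vs β=9 → FL=W FR=S RL=S RR=S
t=3: phase=(10,4,6,8) vs β=9 → FL=W FR=S RL=S RR=S
t=8: phase=(15,9,11,13) vs β=9 → FL=W FR=W RL=W RR=W
t=11: phase=(2,12,14,0) vs β=9 → FL=S FR=W RL=W RR=S
t=17: phase=(8,2,4,6) vs β=9 → FL=S FR=S RL=S RR=S


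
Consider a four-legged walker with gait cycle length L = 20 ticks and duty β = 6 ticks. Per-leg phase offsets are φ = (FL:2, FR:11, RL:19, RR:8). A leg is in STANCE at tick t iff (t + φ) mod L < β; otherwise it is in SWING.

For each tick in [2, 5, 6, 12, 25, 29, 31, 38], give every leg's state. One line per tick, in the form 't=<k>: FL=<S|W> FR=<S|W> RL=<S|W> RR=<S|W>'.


t=2: phase=(4,13,1,10) vs β=6 → FL=S FR=W RL=S RR=W
t=5: phase=(7,16,4,13) vs β=6 → FL=W FR=W RL=S RR=W
t=6: phase=(8,17,5,14) vs β=6 → FL=W FR=W RL=S RR=W
t=12: phase=(14,3,11,0) vs β=6 → FL=W FR=S RL=W RR=S
t=25: phase=(7,16,4,13) vs β=6 → FL=W FR=W RL=S RR=W
t=29: phase=(11,0,8,17) vs β=6 → FL=W FR=S RL=W RR=W
t=31: phase=(13,2,10,19) vs β=6 → FL=W FR=S RL=W RR=W
t=38: phase=(0,9,17,6) vs β=6 → FL=S FR=W RL=W RR=W

t=2: FL=S FR=W RL=S RR=W
t=5: FL=W FR=W RL=S RR=W
t=6: FL=W FR=W RL=S RR=W
t=12: FL=W FR=S RL=W RR=S
t=25: FL=W FR=W RL=S RR=W
t=29: FL=W FR=S RL=W RR=W
t=31: FL=W FR=S RL=W RR=W
t=38: FL=S FR=W RL=W RR=W


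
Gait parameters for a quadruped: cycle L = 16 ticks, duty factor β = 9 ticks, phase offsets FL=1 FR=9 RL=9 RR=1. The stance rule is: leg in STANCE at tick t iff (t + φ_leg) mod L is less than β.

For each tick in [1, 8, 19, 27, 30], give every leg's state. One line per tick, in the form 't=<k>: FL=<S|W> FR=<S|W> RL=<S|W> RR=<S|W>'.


t=1: phase=(2,10,10,2) vs β=9 → FL=S FR=W RL=W RR=S
t=8: phase=(9,1,1,9) vs β=9 → FL=W FR=S RL=S RR=W
t=19: phase=(4,12,12,4) vs β=9 → FL=S FR=W RL=W RR=S
t=27: phase=(12,4,4,12) vs β=9 → FL=W FR=S RL=S RR=W
t=30: phase=(15,7,7,15) vs β=9 → FL=W FR=S RL=S RR=W

t=1: FL=S FR=W RL=W RR=S
t=8: FL=W FR=S RL=S RR=W
t=19: FL=S FR=W RL=W RR=S
t=27: FL=W FR=S RL=S RR=W
t=30: FL=W FR=S RL=S RR=W


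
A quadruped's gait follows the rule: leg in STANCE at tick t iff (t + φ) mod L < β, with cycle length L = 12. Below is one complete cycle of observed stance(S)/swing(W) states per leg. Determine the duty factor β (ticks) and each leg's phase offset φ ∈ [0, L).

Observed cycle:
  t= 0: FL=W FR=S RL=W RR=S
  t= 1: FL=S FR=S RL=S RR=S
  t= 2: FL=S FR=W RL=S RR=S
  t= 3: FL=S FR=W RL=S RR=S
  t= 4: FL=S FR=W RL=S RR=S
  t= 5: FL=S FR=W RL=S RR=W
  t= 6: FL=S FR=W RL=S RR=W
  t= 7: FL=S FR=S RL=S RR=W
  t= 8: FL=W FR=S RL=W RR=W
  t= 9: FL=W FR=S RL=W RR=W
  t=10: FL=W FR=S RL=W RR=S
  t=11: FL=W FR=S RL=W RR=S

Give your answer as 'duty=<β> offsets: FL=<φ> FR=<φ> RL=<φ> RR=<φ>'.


duty=7 offsets: FL=11 FR=5 RL=11 RR=2

duty β = stance ticks per leg = 7
FL: stance ticks = 7; W→S at t=1 → φ=11
FR: stance ticks = 7; W→S at t=7 → φ=5
RL: stance ticks = 7; W→S at t=1 → φ=11
RR: stance ticks = 7; W→S at t=10 → φ=2


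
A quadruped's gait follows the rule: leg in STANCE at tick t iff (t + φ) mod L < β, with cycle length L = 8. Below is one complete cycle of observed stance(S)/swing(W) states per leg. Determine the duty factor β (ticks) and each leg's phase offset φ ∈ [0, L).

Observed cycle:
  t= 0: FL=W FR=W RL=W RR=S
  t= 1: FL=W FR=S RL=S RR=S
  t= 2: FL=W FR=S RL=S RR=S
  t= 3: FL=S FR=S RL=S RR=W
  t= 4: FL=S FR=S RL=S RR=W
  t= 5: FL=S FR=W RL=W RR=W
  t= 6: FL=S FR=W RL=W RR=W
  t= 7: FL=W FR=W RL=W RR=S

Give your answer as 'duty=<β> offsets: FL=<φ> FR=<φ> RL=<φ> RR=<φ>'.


duty=4 offsets: FL=5 FR=7 RL=7 RR=1

duty β = stance ticks per leg = 4
FL: stance ticks = 4; W→S at t=3 → φ=5
FR: stance ticks = 4; W→S at t=1 → φ=7
RL: stance ticks = 4; W→S at t=1 → φ=7
RR: stance ticks = 4; W→S at t=7 → φ=1


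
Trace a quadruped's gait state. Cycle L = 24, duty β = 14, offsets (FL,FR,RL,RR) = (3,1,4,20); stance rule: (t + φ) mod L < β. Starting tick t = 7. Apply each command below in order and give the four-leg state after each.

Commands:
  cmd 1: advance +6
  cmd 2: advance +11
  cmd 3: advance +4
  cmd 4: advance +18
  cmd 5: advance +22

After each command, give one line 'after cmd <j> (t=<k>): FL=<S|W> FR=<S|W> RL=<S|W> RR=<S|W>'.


after cmd 1 (t=13): FL=W FR=W RL=W RR=S
after cmd 2 (t=24): FL=S FR=S RL=S RR=W
after cmd 3 (t=28): FL=S FR=S RL=S RR=S
after cmd 4 (t=46): FL=S FR=W RL=S RR=W
after cmd 5 (t=68): FL=W FR=W RL=S RR=W

start t=7: FL=S FR=S RL=S RR=S
cmd 1: advance +6 → t=13, phase=(16,14,17,9) → FL=W FR=W RL=W RR=S
cmd 2: advance +11 → t=24, phase=(3,1,4,20) → FL=S FR=S RL=S RR=W
cmd 3: advance +4 → t=28, phase=(7,5,8,0) → FL=S FR=S RL=S RR=S
cmd 4: advance +18 → t=46, phase=(1,23,2,18) → FL=S FR=W RL=S RR=W
cmd 5: advance +22 → t=68, phase=(23,21,0,16) → FL=W FR=W RL=S RR=W


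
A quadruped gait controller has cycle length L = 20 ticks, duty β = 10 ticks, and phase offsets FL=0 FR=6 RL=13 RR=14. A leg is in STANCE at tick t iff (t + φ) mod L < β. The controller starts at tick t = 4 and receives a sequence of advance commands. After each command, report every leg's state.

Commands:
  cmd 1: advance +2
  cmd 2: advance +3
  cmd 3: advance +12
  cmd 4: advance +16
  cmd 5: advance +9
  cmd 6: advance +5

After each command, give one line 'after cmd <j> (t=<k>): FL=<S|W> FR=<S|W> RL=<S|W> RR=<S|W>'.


start t=4: FL=S FR=W RL=W RR=W
cmd 1: advance +2 → t=6, phase=(6,12,19,0) → FL=S FR=W RL=W RR=S
cmd 2: advance +3 → t=9, phase=(9,15,2,3) → FL=S FR=W RL=S RR=S
cmd 3: advance +12 → t=21, phase=(1,7,14,15) → FL=S FR=S RL=W RR=W
cmd 4: advance +16 → t=37, phase=(17,3,10,11) → FL=W FR=S RL=W RR=W
cmd 5: advance +9 → t=46, phase=(6,12,19,0) → FL=S FR=W RL=W RR=S
cmd 6: advance +5 → t=51, phase=(11,17,4,5) → FL=W FR=W RL=S RR=S

after cmd 1 (t=6): FL=S FR=W RL=W RR=S
after cmd 2 (t=9): FL=S FR=W RL=S RR=S
after cmd 3 (t=21): FL=S FR=S RL=W RR=W
after cmd 4 (t=37): FL=W FR=S RL=W RR=W
after cmd 5 (t=46): FL=S FR=W RL=W RR=S
after cmd 6 (t=51): FL=W FR=W RL=S RR=S


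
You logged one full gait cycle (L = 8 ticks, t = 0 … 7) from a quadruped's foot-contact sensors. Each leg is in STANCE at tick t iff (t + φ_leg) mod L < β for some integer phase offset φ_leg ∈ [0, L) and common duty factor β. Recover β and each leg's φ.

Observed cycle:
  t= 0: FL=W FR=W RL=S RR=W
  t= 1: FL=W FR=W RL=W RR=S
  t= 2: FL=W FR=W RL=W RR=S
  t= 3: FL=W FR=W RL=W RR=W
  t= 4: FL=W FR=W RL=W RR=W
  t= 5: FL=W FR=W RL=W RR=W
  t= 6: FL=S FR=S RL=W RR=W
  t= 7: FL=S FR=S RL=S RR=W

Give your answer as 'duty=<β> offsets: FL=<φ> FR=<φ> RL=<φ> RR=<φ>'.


duty β = stance ticks per leg = 2
FL: stance ticks = 2; W→S at t=6 → φ=2
FR: stance ticks = 2; W→S at t=6 → φ=2
RL: stance ticks = 2; W→S at t=7 → φ=1
RR: stance ticks = 2; W→S at t=1 → φ=7

duty=2 offsets: FL=2 FR=2 RL=1 RR=7


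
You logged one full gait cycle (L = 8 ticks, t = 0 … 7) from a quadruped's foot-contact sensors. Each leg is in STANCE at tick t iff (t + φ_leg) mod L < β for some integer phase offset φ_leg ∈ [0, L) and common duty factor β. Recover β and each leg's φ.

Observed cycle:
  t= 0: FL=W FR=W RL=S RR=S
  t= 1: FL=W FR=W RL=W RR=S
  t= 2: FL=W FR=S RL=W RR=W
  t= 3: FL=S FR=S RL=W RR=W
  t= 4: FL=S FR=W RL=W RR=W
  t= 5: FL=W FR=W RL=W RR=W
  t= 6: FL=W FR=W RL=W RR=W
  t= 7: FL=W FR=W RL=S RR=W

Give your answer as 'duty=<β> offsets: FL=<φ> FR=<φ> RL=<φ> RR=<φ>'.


duty=2 offsets: FL=5 FR=6 RL=1 RR=0

duty β = stance ticks per leg = 2
FL: stance ticks = 2; W→S at t=3 → φ=5
FR: stance ticks = 2; W→S at t=2 → φ=6
RL: stance ticks = 2; W→S at t=7 → φ=1
RR: stance ticks = 2; W→S at t=0 → φ=0


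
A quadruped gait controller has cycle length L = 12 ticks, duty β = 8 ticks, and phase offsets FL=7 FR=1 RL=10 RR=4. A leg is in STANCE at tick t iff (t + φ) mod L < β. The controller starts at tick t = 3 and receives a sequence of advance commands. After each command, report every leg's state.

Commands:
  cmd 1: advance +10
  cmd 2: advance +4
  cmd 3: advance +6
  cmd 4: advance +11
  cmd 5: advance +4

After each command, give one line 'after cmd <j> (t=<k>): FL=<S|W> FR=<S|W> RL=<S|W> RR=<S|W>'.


start t=3: FL=W FR=S RL=S RR=S
cmd 1: advance +10 → t=13, phase=(8,2,11,5) → FL=W FR=S RL=W RR=S
cmd 2: advance +4 → t=17, phase=(0,6,3,9) → FL=S FR=S RL=S RR=W
cmd 3: advance +6 → t=23, phase=(6,0,9,3) → FL=S FR=S RL=W RR=S
cmd 4: advance +11 → t=34, phase=(5,11,8,2) → FL=S FR=W RL=W RR=S
cmd 5: advance +4 → t=38, phase=(9,3,0,6) → FL=W FR=S RL=S RR=S

after cmd 1 (t=13): FL=W FR=S RL=W RR=S
after cmd 2 (t=17): FL=S FR=S RL=S RR=W
after cmd 3 (t=23): FL=S FR=S RL=W RR=S
after cmd 4 (t=34): FL=S FR=W RL=W RR=S
after cmd 5 (t=38): FL=W FR=S RL=S RR=S


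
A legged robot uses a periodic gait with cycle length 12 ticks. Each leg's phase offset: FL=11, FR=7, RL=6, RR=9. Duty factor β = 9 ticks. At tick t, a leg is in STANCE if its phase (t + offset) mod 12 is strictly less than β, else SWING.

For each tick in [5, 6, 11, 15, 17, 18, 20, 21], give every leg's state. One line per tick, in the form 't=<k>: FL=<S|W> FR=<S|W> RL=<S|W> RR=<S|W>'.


t=5: phase=(4,0,11,2) vs β=9 → FL=S FR=S RL=W RR=S
t=6: phase=(5,1,0,3) vs β=9 → FL=S FR=S RL=S RR=S
t=11: phase=(10,6,5,8) vs β=9 → FL=W FR=S RL=S RR=S
t=15: phase=(2,10,9,0) vs β=9 → FL=S FR=W RL=W RR=S
t=17: phase=(4,0,11,2) vs β=9 → FL=S FR=S RL=W RR=S
t=18: phase=(5,1,0,3) vs β=9 → FL=S FR=S RL=S RR=S
t=20: phase=(7,3,2,5) vs β=9 → FL=S FR=S RL=S RR=S
t=21: phase=(8,4,3,6) vs β=9 → FL=S FR=S RL=S RR=S

t=5: FL=S FR=S RL=W RR=S
t=6: FL=S FR=S RL=S RR=S
t=11: FL=W FR=S RL=S RR=S
t=15: FL=S FR=W RL=W RR=S
t=17: FL=S FR=S RL=W RR=S
t=18: FL=S FR=S RL=S RR=S
t=20: FL=S FR=S RL=S RR=S
t=21: FL=S FR=S RL=S RR=S


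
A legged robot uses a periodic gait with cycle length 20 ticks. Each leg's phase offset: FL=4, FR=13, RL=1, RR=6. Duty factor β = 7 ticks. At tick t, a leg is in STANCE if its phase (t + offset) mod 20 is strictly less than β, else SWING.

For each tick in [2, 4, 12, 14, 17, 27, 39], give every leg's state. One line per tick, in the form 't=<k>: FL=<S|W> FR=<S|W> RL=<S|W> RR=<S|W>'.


t=2: phase=(6,15,3,8) vs β=7 → FL=S FR=W RL=S RR=W
t=4: phase=(8,17,5,10) vs β=7 → FL=W FR=W RL=S RR=W
t=12: phase=(16,5,13,18) vs β=7 → FL=W FR=S RL=W RR=W
t=14: phase=(18,7,15,0) vs β=7 → FL=W FR=W RL=W RR=S
t=17: phase=(1,10,18,3) vs β=7 → FL=S FR=W RL=W RR=S
t=27: phase=(11,0,8,13) vs β=7 → FL=W FR=S RL=W RR=W
t=39: phase=(3,12,0,5) vs β=7 → FL=S FR=W RL=S RR=S

t=2: FL=S FR=W RL=S RR=W
t=4: FL=W FR=W RL=S RR=W
t=12: FL=W FR=S RL=W RR=W
t=14: FL=W FR=W RL=W RR=S
t=17: FL=S FR=W RL=W RR=S
t=27: FL=W FR=S RL=W RR=W
t=39: FL=S FR=W RL=S RR=S


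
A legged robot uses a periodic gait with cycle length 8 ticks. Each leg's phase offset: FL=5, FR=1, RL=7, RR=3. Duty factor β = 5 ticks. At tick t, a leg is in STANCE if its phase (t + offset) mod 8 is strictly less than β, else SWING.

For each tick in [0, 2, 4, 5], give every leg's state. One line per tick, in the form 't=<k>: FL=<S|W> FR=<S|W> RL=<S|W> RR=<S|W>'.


t=0: FL=W FR=S RL=W RR=S
t=2: FL=W FR=S RL=S RR=W
t=4: FL=S FR=W RL=S RR=W
t=5: FL=S FR=W RL=S RR=S

t=0: phase=(5,1,7,3) vs β=5 → FL=W FR=S RL=W RR=S
t=2: phase=(7,3,1,5) vs β=5 → FL=W FR=S RL=S RR=W
t=4: phase=(1,5,3,7) vs β=5 → FL=S FR=W RL=S RR=W
t=5: phase=(2,6,4,0) vs β=5 → FL=S FR=W RL=S RR=S


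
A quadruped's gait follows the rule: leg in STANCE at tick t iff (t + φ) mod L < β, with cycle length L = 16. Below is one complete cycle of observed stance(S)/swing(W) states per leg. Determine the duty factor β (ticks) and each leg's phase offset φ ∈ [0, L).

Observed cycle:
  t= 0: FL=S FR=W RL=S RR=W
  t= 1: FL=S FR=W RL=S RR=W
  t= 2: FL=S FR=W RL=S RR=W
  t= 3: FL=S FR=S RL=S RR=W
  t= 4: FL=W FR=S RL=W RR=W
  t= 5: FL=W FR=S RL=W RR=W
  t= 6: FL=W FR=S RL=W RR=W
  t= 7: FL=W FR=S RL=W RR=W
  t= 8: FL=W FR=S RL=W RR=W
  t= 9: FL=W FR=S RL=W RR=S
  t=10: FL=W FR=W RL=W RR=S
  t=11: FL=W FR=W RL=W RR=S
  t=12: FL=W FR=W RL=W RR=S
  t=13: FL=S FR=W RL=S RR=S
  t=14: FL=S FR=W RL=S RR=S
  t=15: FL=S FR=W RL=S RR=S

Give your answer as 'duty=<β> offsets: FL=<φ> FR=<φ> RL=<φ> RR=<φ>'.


duty β = stance ticks per leg = 7
FL: stance ticks = 7; W→S at t=13 → φ=3
FR: stance ticks = 7; W→S at t=3 → φ=13
RL: stance ticks = 7; W→S at t=13 → φ=3
RR: stance ticks = 7; W→S at t=9 → φ=7

duty=7 offsets: FL=3 FR=13 RL=3 RR=7


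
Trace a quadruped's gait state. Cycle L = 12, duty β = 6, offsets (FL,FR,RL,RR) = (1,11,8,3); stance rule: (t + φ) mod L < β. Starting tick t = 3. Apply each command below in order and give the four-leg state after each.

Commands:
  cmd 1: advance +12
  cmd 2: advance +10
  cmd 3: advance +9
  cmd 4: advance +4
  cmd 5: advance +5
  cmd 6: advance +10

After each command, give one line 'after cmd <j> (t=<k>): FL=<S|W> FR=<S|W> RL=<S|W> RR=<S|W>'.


start t=3: FL=S FR=S RL=W RR=W
cmd 1: advance +12 → t=15, phase=(4,2,11,6) → FL=S FR=S RL=W RR=W
cmd 2: advance +10 → t=25, phase=(2,0,9,4) → FL=S FR=S RL=W RR=S
cmd 3: advance +9 → t=34, phase=(11,9,6,1) → FL=W FR=W RL=W RR=S
cmd 4: advance +4 → t=38, phase=(3,1,10,5) → FL=S FR=S RL=W RR=S
cmd 5: advance +5 → t=43, phase=(8,6,3,10) → FL=W FR=W RL=S RR=W
cmd 6: advance +10 → t=53, phase=(6,4,1,8) → FL=W FR=S RL=S RR=W

after cmd 1 (t=15): FL=S FR=S RL=W RR=W
after cmd 2 (t=25): FL=S FR=S RL=W RR=S
after cmd 3 (t=34): FL=W FR=W RL=W RR=S
after cmd 4 (t=38): FL=S FR=S RL=W RR=S
after cmd 5 (t=43): FL=W FR=W RL=S RR=W
after cmd 6 (t=53): FL=W FR=S RL=S RR=W


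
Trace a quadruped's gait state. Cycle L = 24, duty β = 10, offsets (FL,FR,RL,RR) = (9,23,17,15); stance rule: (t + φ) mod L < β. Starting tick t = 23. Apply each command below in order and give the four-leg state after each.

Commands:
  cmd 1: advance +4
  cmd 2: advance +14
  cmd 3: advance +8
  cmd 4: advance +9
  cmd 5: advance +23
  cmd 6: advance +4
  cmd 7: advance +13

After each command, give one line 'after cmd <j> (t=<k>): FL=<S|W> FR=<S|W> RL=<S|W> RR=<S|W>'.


after cmd 1 (t=27): FL=W FR=S RL=W RR=W
after cmd 2 (t=41): FL=S FR=W RL=W RR=S
after cmd 3 (t=49): FL=W FR=S RL=W RR=W
after cmd 4 (t=58): FL=W FR=S RL=S RR=S
after cmd 5 (t=81): FL=W FR=S RL=S RR=S
after cmd 6 (t=85): FL=W FR=W RL=S RR=S
after cmd 7 (t=98): FL=W FR=S RL=W RR=W

start t=23: FL=S FR=W RL=W RR=W
cmd 1: advance +4 → t=27, phase=(12,2,20,18) → FL=W FR=S RL=W RR=W
cmd 2: advance +14 → t=41, phase=(2,16,10,8) → FL=S FR=W RL=W RR=S
cmd 3: advance +8 → t=49, phase=(10,0,18,16) → FL=W FR=S RL=W RR=W
cmd 4: advance +9 → t=58, phase=(19,9,3,1) → FL=W FR=S RL=S RR=S
cmd 5: advance +23 → t=81, phase=(18,8,2,0) → FL=W FR=S RL=S RR=S
cmd 6: advance +4 → t=85, phase=(22,12,6,4) → FL=W FR=W RL=S RR=S
cmd 7: advance +13 → t=98, phase=(11,1,19,17) → FL=W FR=S RL=W RR=W


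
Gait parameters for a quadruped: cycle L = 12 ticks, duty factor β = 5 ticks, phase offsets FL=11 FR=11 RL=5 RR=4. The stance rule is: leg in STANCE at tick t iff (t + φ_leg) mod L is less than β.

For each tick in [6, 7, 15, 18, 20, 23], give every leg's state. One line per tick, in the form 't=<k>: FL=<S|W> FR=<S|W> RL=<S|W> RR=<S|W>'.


t=6: phase=(5,5,11,10) vs β=5 → FL=W FR=W RL=W RR=W
t=7: phase=(6,6,0,11) vs β=5 → FL=W FR=W RL=S RR=W
t=15: phase=(2,2,8,7) vs β=5 → FL=S FR=S RL=W RR=W
t=18: phase=(5,5,11,10) vs β=5 → FL=W FR=W RL=W RR=W
t=20: phase=(7,7,1,0) vs β=5 → FL=W FR=W RL=S RR=S
t=23: phase=(10,10,4,3) vs β=5 → FL=W FR=W RL=S RR=S

t=6: FL=W FR=W RL=W RR=W
t=7: FL=W FR=W RL=S RR=W
t=15: FL=S FR=S RL=W RR=W
t=18: FL=W FR=W RL=W RR=W
t=20: FL=W FR=W RL=S RR=S
t=23: FL=W FR=W RL=S RR=S


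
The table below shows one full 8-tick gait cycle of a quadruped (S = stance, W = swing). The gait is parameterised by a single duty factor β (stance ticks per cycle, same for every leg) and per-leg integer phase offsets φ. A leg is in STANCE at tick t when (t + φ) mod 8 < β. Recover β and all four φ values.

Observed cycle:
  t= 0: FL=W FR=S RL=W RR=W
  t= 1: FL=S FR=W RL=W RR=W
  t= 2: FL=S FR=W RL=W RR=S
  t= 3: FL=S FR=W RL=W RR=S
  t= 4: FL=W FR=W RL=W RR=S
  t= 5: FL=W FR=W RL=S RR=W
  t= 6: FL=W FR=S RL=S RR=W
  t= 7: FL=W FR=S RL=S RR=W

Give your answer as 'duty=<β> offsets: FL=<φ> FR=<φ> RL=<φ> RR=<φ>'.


duty β = stance ticks per leg = 3
FL: stance ticks = 3; W→S at t=1 → φ=7
FR: stance ticks = 3; W→S at t=6 → φ=2
RL: stance ticks = 3; W→S at t=5 → φ=3
RR: stance ticks = 3; W→S at t=2 → φ=6

duty=3 offsets: FL=7 FR=2 RL=3 RR=6


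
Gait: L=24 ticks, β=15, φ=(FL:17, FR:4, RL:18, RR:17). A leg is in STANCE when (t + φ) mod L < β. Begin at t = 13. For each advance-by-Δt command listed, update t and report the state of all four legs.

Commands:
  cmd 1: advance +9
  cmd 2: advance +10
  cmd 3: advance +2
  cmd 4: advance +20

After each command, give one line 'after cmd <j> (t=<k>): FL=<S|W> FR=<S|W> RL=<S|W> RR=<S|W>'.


start t=13: FL=S FR=W RL=S RR=S
cmd 1: advance +9 → t=22, phase=(15,2,16,15) → FL=W FR=S RL=W RR=W
cmd 2: advance +10 → t=32, phase=(1,12,2,1) → FL=S FR=S RL=S RR=S
cmd 3: advance +2 → t=34, phase=(3,14,4,3) → FL=S FR=S RL=S RR=S
cmd 4: advance +20 → t=54, phase=(23,10,0,23) → FL=W FR=S RL=S RR=W

after cmd 1 (t=22): FL=W FR=S RL=W RR=W
after cmd 2 (t=32): FL=S FR=S RL=S RR=S
after cmd 3 (t=34): FL=S FR=S RL=S RR=S
after cmd 4 (t=54): FL=W FR=S RL=S RR=W


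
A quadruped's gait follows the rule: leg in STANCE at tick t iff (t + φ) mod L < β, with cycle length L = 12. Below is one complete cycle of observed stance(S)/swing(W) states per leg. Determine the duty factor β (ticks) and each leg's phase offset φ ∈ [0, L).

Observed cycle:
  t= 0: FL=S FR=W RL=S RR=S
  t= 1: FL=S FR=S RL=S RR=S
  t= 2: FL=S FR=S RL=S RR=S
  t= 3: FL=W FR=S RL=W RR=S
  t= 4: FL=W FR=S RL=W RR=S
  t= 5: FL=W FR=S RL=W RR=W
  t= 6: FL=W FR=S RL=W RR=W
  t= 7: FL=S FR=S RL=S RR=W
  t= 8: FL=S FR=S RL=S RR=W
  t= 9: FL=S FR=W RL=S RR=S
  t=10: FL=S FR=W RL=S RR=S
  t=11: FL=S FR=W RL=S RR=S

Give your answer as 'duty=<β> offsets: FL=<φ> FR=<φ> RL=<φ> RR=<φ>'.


duty=8 offsets: FL=5 FR=11 RL=5 RR=3

duty β = stance ticks per leg = 8
FL: stance ticks = 8; W→S at t=7 → φ=5
FR: stance ticks = 8; W→S at t=1 → φ=11
RL: stance ticks = 8; W→S at t=7 → φ=5
RR: stance ticks = 8; W→S at t=9 → φ=3
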